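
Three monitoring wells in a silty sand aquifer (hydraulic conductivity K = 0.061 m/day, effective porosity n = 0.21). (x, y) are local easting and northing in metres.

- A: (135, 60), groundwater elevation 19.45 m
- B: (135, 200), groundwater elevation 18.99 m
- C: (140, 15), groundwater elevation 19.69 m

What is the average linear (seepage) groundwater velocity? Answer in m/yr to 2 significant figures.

2.0 m/yr

Three-point gradient (reference A): Δ to B = (0, 140, -0.46), Δ to C = (5, -45, +0.24).
∂h/∂x = +0.01843, ∂h/∂y = -0.003286 (det = -700).
|∇h| = √(0.01843² + -0.003286²) = 0.01872
Seepage velocity v = K·i/n = 0.061 × 0.01872 / 0.21 = 0.005438 m/day = 1.986 m/yr.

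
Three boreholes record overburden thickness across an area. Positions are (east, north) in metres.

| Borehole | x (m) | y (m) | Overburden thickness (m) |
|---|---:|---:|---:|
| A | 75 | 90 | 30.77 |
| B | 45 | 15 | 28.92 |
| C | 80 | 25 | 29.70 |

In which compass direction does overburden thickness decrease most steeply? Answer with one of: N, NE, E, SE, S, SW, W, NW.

SW

With d = a·x + b·y + c and A as origin, the differences give:
  (-30)·a + (-75)·b = -1.85
  5·a + (-65)·b = -1.07
Eliminate b (×(-65) and ×(-75), subtract): 2325·a = 40.000 → a = ∂d/∂x = +0.01720
Back-substitute: b = ∂d/∂y = +0.01778.
Steepest decrease is along −∇f = (-0.01720 E, -0.01778 N) → southwest.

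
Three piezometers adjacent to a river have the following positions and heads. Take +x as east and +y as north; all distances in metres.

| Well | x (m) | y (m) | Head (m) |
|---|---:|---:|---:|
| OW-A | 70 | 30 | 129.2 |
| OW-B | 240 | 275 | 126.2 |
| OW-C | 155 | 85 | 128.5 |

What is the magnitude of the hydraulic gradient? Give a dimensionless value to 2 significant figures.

Taking OW-A as reference: OW-B−OW-A = (170, 245, -3.0); OW-C−OW-A = (85, 55, -0.7).
Solve a·Δx + b·Δy = Δh: det = 170·55 − 85·245 = -11475.
∂h/∂x = [(-3.0)·55 − (-0.7)·245] / -11475 = -0.0005664
∂h/∂y = [170·(-0.7) − 85·(-3.0)] / -11475 = -0.01185
|∇h| = √(-0.0005664² + -0.01185²) = 0.01186

0.012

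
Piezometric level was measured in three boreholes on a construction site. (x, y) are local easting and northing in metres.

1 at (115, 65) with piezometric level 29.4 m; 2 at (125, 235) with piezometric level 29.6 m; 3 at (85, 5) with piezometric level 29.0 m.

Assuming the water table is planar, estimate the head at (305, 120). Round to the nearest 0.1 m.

Taking 1 as reference: 2−1 = (10, 170, +0.2); 3−1 = (-30, -60, -0.4).
Determinant of the coordinate differences = 10·(-60) − (-30)·170 = 4500.
∂h/∂x = [(+0.2)·(-60) − (-0.4)·170] / 4500 = +0.01244
∂h/∂y = [10·(-0.4) − (-30)·(+0.2)] / 4500 = +0.0004444
h(305, 120) = 29.4 + (+0.01244)·(190) + (+0.0004444)·(55) = 29.4 +2.364 +0.024 = 31.789 m.

31.8 m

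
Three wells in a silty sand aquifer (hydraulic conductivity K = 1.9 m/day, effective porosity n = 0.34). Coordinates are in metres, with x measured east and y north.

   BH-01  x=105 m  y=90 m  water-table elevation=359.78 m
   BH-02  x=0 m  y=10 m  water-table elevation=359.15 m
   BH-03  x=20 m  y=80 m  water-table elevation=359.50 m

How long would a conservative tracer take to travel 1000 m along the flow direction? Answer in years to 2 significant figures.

97 years

Differences from BH-01: to BH-02 (Δx, Δy, Δh) = (-105, -80, -0.63); to BH-03 = (-85, -10, -0.28).
Determinant of the coordinate differences = (-105)·(-10) − (-85)·(-80) = -5750.
∂h/∂x = [(-0.63)·(-10) − (-0.28)·(-80)] / -5750 = +0.002800
∂h/∂y = [(-105)·(-0.28) − (-85)·(-0.63)] / -5750 = +0.004200
|∇h| = √(0.002800² + 0.004200²) = 0.005048
Seepage velocity v = K·i/n = 1.9 × 0.005048 / 0.34 = 0.02821 m/day.
t = 1000 / 0.02821 = 3.545e+04 days = 97.1 years.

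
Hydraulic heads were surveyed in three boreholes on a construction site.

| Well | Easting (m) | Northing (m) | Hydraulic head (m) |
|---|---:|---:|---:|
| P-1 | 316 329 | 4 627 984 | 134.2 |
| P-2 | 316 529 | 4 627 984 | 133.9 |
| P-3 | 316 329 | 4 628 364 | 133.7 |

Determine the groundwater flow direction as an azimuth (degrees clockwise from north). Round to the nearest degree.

∂h/∂x = (133.9 − 134.2) / (316529 − 316329) = -0.001500
∂h/∂y = (133.7 − 134.2) / (4628364 − 4627984) = -0.001316
Flow direction (−∇h) has components (+0.001500 E, +0.001316 N).
Azimuth = atan2(E, N) = atan2(+0.001500, +0.001316) = 48.7° ≈ 049°.

049°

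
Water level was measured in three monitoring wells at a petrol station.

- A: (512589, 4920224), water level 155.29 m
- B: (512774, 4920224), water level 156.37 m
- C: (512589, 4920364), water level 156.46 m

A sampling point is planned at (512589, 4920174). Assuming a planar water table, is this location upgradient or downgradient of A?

downgradient

∂h/∂x = (156.37 − 155.29) / (512774 − 512589) = +0.005838
∂h/∂y = (156.46 − 155.29) / (4920364 − 4920224) = +0.008357
Head at (512589, 4920174) = 155.29 + (+0.005838)·(0) + (+0.008357)·(-50) = 154.87 m.
That is lower than the 155.29 m at A, so the point is downgradient.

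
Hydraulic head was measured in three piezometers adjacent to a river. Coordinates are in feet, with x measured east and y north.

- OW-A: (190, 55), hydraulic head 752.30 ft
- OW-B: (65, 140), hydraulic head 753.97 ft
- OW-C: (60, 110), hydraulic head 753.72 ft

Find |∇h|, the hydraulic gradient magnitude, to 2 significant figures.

With h = a·x + b·y + c and OW-A as origin, the differences give:
  (-125)·a + 85·b = +1.67
  (-130)·a + 55·b = +1.42
Eliminate b (×55 and ×85, subtract): 4175·a = -28.850 → a = ∂h/∂x = -0.006910
Back-substitute: b = ∂h/∂y = +0.009485.
|∇h| = √(-0.006910² + 0.009485²) = 0.01174

0.012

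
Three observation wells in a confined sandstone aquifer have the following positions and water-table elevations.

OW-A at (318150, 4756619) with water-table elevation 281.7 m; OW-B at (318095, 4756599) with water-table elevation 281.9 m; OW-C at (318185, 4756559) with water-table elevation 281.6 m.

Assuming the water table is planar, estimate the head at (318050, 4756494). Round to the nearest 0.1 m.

282.1 m

Three-point gradient (reference OW-A): Δ to OW-B = (-55, -20, +0.2), Δ to OW-C = (35, -60, -0.1).
∂h/∂x = -0.003500, ∂h/∂y = -0.0003750 (det = 4000).
h(318050, 4756494) = 281.7 + (-0.003500)·(-100) + (-0.0003750)·(-125) = 281.7 +0.350 +0.047 = 282.097 m.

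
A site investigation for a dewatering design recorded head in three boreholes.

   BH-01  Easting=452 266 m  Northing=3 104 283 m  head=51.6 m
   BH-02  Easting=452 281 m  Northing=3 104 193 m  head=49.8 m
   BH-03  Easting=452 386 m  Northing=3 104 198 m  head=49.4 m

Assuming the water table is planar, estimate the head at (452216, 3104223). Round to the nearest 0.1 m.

Differences from BH-01: to BH-02 (Δx, Δy, Δh) = (15, -90, -1.8); to BH-03 = (120, -85, -2.2).
Determinant of the coordinate differences = 15·(-85) − 120·(-90) = 9525.
∂h/∂x = [(-1.8)·(-85) − (-2.2)·(-90)] / 9525 = -0.004724
∂h/∂y = [15·(-2.2) − 120·(-1.8)] / 9525 = +0.01921
h(452216, 3104223) = 51.6 + (-0.004724)·(-50) + (+0.01921)·(-60) = 51.6 +0.236 -1.153 = 50.683 m.

50.7 m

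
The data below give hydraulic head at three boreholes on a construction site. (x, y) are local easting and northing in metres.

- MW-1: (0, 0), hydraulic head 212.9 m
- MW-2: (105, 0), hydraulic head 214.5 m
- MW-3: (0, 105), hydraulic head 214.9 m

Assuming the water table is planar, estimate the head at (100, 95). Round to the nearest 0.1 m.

216.2 m

∂h/∂x = (214.5 − 212.9) / (105 − 0) = +0.01524
∂h/∂y = (214.9 − 212.9) / (105 − 0) = +0.01905
h(100, 95) = 212.9 + (+0.01524)·(100) + (+0.01905)·(95) = 212.9 +1.524 +1.810 = 216.233 m.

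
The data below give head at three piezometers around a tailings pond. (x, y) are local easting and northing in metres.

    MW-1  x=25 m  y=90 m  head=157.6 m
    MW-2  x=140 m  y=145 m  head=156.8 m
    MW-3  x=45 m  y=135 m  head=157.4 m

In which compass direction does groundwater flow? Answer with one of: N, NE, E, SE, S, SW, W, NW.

E

Three-point gradient (reference MW-1): Δ to MW-2 = (115, 55, -0.8), Δ to MW-3 = (20, 45, -0.2).
∂h/∂x = -0.006135, ∂h/∂y = -0.001718 (det = 4075).
Flow = −∇h = (+0.006135 east, +0.001718 north), which points east.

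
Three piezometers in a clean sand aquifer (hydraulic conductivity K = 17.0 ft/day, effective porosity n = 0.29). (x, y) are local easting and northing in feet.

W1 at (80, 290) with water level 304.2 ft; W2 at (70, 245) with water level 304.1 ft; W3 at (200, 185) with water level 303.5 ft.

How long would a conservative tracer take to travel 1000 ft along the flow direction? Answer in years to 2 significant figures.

Three-point gradient (reference W1): Δ to W2 = (-10, -45, -0.1), Δ to W3 = (120, -105, -0.7).
∂h/∂x = -0.003256, ∂h/∂y = +0.002946 (det = 6450).
|∇h| = √(-0.003256² + 0.002946²) = 0.004391
Seepage velocity v = K·i/n = 17.0 × 0.004391 / 0.29 = 0.2574 ft/day.
t = 1000 / 0.2574 = 3885 days = 10.6 years.

11 years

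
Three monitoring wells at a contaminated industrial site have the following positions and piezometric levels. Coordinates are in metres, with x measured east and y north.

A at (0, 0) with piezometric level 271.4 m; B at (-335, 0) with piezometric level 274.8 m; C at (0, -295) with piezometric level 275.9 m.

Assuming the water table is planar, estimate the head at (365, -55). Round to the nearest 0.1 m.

268.5 m

∂h/∂x = (274.8 − 271.4) / (-335 − 0) = -0.01015
∂h/∂y = (275.9 − 271.4) / (-295 − 0) = -0.01525
h(365, -55) = 271.4 + (-0.01015)·(365) + (-0.01525)·(-55) = 271.4 -3.704 +0.839 = 268.535 m.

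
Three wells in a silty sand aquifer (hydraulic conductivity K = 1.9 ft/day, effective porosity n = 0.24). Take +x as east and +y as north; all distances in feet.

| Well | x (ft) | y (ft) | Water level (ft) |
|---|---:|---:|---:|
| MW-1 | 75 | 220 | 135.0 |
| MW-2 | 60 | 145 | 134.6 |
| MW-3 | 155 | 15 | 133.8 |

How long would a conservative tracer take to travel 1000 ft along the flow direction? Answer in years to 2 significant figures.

62 years

With h = a·x + b·y + c and MW-1 as origin, the differences give:
  (-15)·a + (-75)·b = -0.4
  80·a + (-205)·b = -1.2
Eliminate b (×(-205) and ×(-75), subtract): 9075·a = -8.00 → a = ∂h/∂x = -0.0008815
Back-substitute: b = ∂h/∂y = +0.005510.
|∇h| = √(-0.0008815² + 0.005510²) = 0.00558
Seepage velocity v = K·i/n = 1.9 × 0.00558 / 0.24 = 0.04417 ft/day.
t = 1000 / 0.04417 = 2.264e+04 days = 62 years.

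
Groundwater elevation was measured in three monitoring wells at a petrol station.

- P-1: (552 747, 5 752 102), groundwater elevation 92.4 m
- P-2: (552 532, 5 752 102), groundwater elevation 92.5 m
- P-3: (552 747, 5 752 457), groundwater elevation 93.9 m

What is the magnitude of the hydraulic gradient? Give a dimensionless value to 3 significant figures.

0.00425

∂h/∂x = (92.5 − 92.4) / (552532 − 552747) = -0.0004651
∂h/∂y = (93.9 − 92.4) / (5752457 − 5752102) = +0.004225
|∇h| = √(-0.0004651² + 0.004225²) = 0.004251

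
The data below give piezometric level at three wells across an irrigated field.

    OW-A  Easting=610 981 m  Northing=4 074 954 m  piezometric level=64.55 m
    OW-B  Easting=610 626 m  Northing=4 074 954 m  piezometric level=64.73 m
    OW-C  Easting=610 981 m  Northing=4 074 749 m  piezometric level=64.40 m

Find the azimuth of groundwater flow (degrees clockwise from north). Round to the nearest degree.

145°

∂h/∂x = (64.73 − 64.55) / (610626 − 610981) = -0.0005070
∂h/∂y = (64.40 − 64.55) / (4074749 − 4074954) = +0.0007317
Flow direction (−∇h) has components (+0.0005070 E, -0.0007317 N).
Azimuth = atan2(E, N) = atan2(+0.0005070, -0.0007317) = 145.3° ≈ 145°.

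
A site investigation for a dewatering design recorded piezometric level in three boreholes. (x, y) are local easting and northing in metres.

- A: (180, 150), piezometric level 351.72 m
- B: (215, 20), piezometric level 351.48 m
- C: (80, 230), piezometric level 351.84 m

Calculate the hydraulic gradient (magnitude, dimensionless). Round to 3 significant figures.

With h = a·x + b·y + c and A as origin, the differences give:
  35·a + (-130)·b = -0.24
  (-100)·a + 80·b = +0.12
Eliminate b (×80 and ×(-130), subtract): -10200·a = -3.600 → a = ∂h/∂x = +0.0003529
Back-substitute: b = ∂h/∂y = +0.001941.
|∇h| = √(0.0003529² + 0.001941²) = 0.001973

0.00197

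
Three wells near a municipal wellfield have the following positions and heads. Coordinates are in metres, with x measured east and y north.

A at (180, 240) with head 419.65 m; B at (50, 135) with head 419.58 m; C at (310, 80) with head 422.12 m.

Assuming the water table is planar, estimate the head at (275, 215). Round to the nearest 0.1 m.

With h = a·x + b·y + c and A as origin, the differences give:
  (-130)·a + (-105)·b = -0.07
  130·a + (-160)·b = +2.47
Eliminate b (×(-160) and ×(-105), subtract): 34450·a = 270.550 → a = ∂h/∂x = +0.007853
Back-substitute: b = ∂h/∂y = -0.009057.
h(275, 215) = 419.65 + (+0.007853)·(95) + (-0.009057)·(-25) = 419.65 +0.746 +0.226 = 420.622 m.

420.6 m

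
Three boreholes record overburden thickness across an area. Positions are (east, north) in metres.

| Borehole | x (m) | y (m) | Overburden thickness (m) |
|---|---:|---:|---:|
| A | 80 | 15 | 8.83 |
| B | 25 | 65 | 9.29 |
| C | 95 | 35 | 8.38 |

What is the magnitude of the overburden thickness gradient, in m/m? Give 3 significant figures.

Taking A as reference: B−A = (-55, 50, +0.46); C−A = (15, 20, -0.45).
Solve a·Δx + b·Δy = Δd: det = (-55)·20 − 15·50 = -1850.
∂d/∂x = [(+0.46)·20 − (-0.45)·50] / -1850 = -0.01714
∂d/∂y = [(-55)·(-0.45) − 15·(+0.46)] / -1850 = -0.009649
|∇f| = √(-0.01714² + -0.009649²) = 0.01967 m/m

0.0197 m/m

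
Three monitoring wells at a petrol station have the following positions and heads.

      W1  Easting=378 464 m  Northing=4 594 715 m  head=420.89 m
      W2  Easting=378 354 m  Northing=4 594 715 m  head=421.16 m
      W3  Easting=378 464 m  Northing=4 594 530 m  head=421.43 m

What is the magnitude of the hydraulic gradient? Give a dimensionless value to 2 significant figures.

∂h/∂x = (421.16 − 420.89) / (378354 − 378464) = -0.002455
∂h/∂y = (421.43 − 420.89) / (4594530 − 4594715) = -0.002919
|∇h| = √(-0.002455² + -0.002919²) = 0.003814

0.0038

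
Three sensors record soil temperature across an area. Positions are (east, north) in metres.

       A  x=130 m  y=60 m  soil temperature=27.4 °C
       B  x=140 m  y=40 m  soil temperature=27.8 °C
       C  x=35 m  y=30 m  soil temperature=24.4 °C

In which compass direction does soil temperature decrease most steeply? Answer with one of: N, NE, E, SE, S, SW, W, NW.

W

With T = a·x + b·y + c and A as origin, the differences give:
  10·a + (-20)·b = +0.4
  (-95)·a + (-30)·b = -3.0
Eliminate b (×(-30) and ×(-20), subtract): -2200·a = -72.00 → a = ∂T/∂x = +0.03273
Back-substitute: b = ∂T/∂y = -0.003636.
Steepest decrease is along −∇f = (-0.03273 E, +0.003636 N) → west.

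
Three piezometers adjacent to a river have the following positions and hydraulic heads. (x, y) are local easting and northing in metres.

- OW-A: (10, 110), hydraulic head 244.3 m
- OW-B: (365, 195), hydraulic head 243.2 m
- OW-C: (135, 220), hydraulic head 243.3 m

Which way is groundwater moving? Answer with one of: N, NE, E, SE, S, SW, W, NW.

Taking OW-A as reference: OW-B−OW-A = (355, 85, -1.1); OW-C−OW-A = (125, 110, -1.0).
Determinant of the coordinate differences = 355·110 − 125·85 = 28425.
∂h/∂x = [(-1.1)·110 − (-1.0)·85] / 28425 = -0.001266
∂h/∂y = [355·(-1.0) − 125·(-1.1)] / 28425 = -0.007652
Flow = −∇h = (+0.001266 east, +0.007652 north), which points north.

N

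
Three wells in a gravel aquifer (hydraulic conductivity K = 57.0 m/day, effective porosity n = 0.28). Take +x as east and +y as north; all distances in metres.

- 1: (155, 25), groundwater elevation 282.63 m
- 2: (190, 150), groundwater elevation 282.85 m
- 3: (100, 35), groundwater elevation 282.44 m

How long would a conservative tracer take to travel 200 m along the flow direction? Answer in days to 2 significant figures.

270 days

Taking 1 as reference: 2−1 = (35, 125, +0.22); 3−1 = (-55, 10, -0.19).
Solve a·Δx + b·Δy = Δh: det = 35·10 − (-55)·125 = 7225.
∂h/∂x = [(+0.22)·10 − (-0.19)·125] / 7225 = +0.003592
∂h/∂y = [35·(-0.19) − (-55)·(+0.22)] / 7225 = +0.0007543
|∇h| = √(0.003592² + 0.0007543²) = 0.00367
Seepage velocity v = K·i/n = 57.0 × 0.00367 / 0.28 = 0.7471 m/day.
t = 200 / 0.7471 = 267.7 days.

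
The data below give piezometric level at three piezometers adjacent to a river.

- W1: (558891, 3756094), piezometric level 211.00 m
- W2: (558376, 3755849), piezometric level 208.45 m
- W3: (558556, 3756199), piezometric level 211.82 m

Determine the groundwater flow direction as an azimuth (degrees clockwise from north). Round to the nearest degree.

183°

With h = a·x + b·y + c and W1 as origin, the differences give:
  (-515)·a + (-245)·b = -2.55
  (-335)·a + 105·b = +0.82
Eliminate b (×105 and ×(-245), subtract): -136150·a = -66.850 → a = ∂h/∂x = +0.0004910
Back-substitute: b = ∂h/∂y = +0.009376.
Flow direction (−∇h) has components (-0.0004910 E, -0.009376 N).
Azimuth = atan2(E, N) = atan2(-0.0004910, -0.009376) = 183.0° ≈ 183°.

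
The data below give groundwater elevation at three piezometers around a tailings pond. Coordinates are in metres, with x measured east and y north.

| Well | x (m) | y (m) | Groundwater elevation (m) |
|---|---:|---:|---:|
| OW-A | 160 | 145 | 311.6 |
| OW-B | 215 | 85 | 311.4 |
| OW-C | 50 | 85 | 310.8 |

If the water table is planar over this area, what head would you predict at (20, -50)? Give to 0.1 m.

309.8 m

Differences from OW-A: to OW-B (Δx, Δy, Δh) = (55, -60, -0.2); to OW-C = (-110, -60, -0.8).
Determinant of the coordinate differences = 55·(-60) − (-110)·(-60) = -9900.
∂h/∂x = [(-0.2)·(-60) − (-0.8)·(-60)] / -9900 = +0.003636
∂h/∂y = [55·(-0.8) − (-110)·(-0.2)] / -9900 = +0.006667
h(20, -50) = 311.6 + (+0.003636)·(-140) + (+0.006667)·(-195) = 311.6 -0.509 -1.300 = 309.791 m.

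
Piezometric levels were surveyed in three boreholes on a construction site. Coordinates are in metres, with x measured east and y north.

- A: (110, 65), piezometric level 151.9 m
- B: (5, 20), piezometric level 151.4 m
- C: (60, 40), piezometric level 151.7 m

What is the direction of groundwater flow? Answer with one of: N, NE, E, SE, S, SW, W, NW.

NW

With h = a·x + b·y + c and A as origin, the differences give:
  (-105)·a + (-45)·b = -0.5
  (-50)·a + (-25)·b = -0.2
Eliminate b (×(-25) and ×(-45), subtract): 375·a = 3.50 → a = ∂h/∂x = +0.009333
Back-substitute: b = ∂h/∂y = -0.01067.
Flow = −∇h = (-0.009333 east, +0.01067 north), which points northwest.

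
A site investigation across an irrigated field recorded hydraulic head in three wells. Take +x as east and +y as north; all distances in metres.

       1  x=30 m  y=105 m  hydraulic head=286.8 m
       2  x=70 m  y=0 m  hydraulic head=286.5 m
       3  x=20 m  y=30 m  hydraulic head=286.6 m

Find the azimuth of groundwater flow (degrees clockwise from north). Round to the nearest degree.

With h = a·x + b·y + c and 1 as origin, the differences give:
  40·a + (-105)·b = -0.3
  (-10)·a + (-75)·b = -0.2
Eliminate b (×(-75) and ×(-105), subtract): -4050·a = 1.50 → a = ∂h/∂x = -0.0003704
Back-substitute: b = ∂h/∂y = +0.002716.
Flow direction (−∇h) has components (+0.0003704 E, -0.002716 N).
Azimuth = atan2(E, N) = atan2(+0.0003704, -0.002716) = 172.2° ≈ 172°.

172°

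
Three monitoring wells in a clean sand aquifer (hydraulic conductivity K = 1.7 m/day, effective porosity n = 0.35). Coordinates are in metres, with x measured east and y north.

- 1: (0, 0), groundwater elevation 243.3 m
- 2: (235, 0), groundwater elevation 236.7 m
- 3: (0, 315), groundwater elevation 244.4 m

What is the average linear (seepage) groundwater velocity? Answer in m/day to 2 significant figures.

∂h/∂x = (236.7 − 243.3) / (235 − 0) = -0.02809
∂h/∂y = (244.4 − 243.3) / (315 − 0) = +0.003492
|∇h| = √(-0.02809² + 0.003492²) = 0.02831
Seepage velocity v = K·i/n = 1.7 × 0.02831 / 0.35 = 0.1375 m/day.

0.14 m/day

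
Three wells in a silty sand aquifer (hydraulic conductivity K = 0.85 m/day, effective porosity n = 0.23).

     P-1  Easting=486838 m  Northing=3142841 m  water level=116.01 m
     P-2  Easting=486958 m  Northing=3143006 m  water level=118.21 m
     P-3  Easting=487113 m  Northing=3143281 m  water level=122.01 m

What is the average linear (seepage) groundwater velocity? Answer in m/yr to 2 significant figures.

21 m/yr

Three-point gradient (reference P-1): Δ to P-2 = (120, 165, +2.20), Δ to P-3 = (275, 440, +6.00).
∂h/∂x = -0.002963, ∂h/∂y = +0.01549 (det = 7425).
|∇h| = √(-0.002963² + 0.01549²) = 0.01577
Seepage velocity v = K·i/n = 0.85 × 0.01577 / 0.23 = 0.05828 m/day = 21.29 m/yr.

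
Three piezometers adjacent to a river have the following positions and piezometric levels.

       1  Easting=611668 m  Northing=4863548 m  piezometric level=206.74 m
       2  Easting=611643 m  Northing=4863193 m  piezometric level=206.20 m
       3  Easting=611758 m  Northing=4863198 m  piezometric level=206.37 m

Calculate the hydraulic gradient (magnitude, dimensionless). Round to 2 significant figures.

0.0020

Differences from 1: to 2 (Δx, Δy, Δh) = (-25, -355, -0.54); to 3 = (90, -350, -0.37).
Solve a·Δx + b·Δy = Δh: det = (-25)·(-350) − 90·(-355) = 40700.
∂h/∂x = [(-0.54)·(-350) − (-0.37)·(-355)] / 40700 = +0.001416
∂h/∂y = [(-25)·(-0.37) − 90·(-0.54)] / 40700 = +0.001421
|∇h| = √(0.001416² + 0.001421²) = 0.002006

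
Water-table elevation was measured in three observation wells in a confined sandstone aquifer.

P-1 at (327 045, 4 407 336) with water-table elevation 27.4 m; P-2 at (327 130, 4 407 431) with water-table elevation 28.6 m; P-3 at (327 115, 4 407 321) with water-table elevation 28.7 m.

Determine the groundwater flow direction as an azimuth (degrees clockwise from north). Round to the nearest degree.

281°

Taking P-1 as reference: P-2−P-1 = (85, 95, +1.2); P-3−P-1 = (70, -15, +1.3).
Solve a·Δx + b·Δy = Δh: det = 85·(-15) − 70·95 = -7925.
∂h/∂x = [(+1.2)·(-15) − (+1.3)·95] / -7925 = +0.01785
∂h/∂y = [85·(+1.3) − 70·(+1.2)] / -7925 = -0.003344
Flow direction (−∇h) has components (-0.01785 E, +0.003344 N).
Azimuth = atan2(E, N) = atan2(-0.01785, +0.003344) = 280.6° ≈ 281°.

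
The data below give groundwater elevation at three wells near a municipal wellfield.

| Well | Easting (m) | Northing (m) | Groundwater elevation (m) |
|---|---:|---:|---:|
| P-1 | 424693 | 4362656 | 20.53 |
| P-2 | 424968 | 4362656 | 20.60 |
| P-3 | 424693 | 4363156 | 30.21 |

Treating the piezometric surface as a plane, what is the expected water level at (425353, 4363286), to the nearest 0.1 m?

32.9 m

∂h/∂x = (20.60 − 20.53) / (424968 − 424693) = +0.0002545
∂h/∂y = (30.21 − 20.53) / (4363156 − 4362656) = +0.01936
h(425353, 4363286) = 20.53 + (+0.0002545)·(660) + (+0.01936)·(630) = 20.53 +0.168 +12.197 = 32.895 m.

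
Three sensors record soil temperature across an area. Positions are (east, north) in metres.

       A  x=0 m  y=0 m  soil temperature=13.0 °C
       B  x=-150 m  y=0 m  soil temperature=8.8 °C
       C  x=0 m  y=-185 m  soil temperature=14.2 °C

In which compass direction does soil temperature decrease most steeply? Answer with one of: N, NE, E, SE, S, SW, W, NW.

W

∂T/∂x = (8.8 − 13.0) / (-150 − 0) = +0.02800
∂T/∂y = (14.2 − 13.0) / (-185 − 0) = -0.006486
Steepest decrease is along −∇f = (-0.02800 E, +0.006486 N) → west.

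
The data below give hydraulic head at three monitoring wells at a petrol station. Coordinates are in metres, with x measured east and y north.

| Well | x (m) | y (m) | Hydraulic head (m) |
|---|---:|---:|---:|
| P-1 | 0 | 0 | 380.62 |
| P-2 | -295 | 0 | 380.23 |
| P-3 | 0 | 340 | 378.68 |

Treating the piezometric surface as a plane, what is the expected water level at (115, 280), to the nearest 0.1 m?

379.2 m

∂h/∂x = (380.23 − 380.62) / (-295 − 0) = +0.001322
∂h/∂y = (378.68 − 380.62) / (340 − 0) = -0.005706
h(115, 280) = 380.62 + (+0.001322)·(115) + (-0.005706)·(280) = 380.62 +0.152 -1.598 = 379.174 m.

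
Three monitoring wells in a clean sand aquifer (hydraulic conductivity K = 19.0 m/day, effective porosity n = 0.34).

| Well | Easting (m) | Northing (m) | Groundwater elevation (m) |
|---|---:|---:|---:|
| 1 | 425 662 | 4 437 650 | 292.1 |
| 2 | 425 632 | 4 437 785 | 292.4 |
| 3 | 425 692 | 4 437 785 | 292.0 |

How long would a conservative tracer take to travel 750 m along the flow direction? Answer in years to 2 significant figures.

Differences from 1: to 2 (Δx, Δy, Δh) = (-30, 135, +0.3); to 3 = (30, 135, -0.1).
Determinant of the coordinate differences = (-30)·135 − 30·135 = -8100.
∂h/∂x = [(+0.3)·135 − (-0.1)·135] / -8100 = -0.006667
∂h/∂y = [(-30)·(-0.1) − 30·(+0.3)] / -8100 = +0.0007407
|∇h| = √(-0.006667² + 0.0007407²) = 0.006708
Seepage velocity v = K·i/n = 19.0 × 0.006708 / 0.34 = 0.3749 m/day.
t = 750 / 0.3749 = 2001 days = 5.48 years.

5.5 years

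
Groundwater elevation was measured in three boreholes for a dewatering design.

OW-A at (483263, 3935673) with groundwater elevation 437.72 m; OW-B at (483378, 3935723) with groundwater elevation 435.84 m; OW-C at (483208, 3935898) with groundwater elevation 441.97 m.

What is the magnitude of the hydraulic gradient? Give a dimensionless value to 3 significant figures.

0.0260

Taking OW-A as reference: OW-B−OW-A = (115, 50, -1.88); OW-C−OW-A = (-55, 225, +4.25).
Determinant of the coordinate differences = 115·225 − (-55)·50 = 28625.
∂h/∂x = [(-1.88)·225 − (+4.25)·50] / 28625 = -0.02220
∂h/∂y = [115·(+4.25) − (-55)·(-1.88)] / 28625 = +0.01346
|∇h| = √(-0.02220² + 0.01346²) = 0.02596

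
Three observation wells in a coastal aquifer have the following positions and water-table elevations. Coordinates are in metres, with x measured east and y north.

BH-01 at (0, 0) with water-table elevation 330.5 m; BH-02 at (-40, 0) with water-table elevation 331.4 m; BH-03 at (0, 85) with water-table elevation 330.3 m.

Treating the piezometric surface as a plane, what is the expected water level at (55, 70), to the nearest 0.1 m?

329.1 m

∂h/∂x = (331.4 − 330.5) / (-40 − 0) = -0.02250
∂h/∂y = (330.3 − 330.5) / (85 − 0) = -0.002353
h(55, 70) = 330.5 + (-0.02250)·(55) + (-0.002353)·(70) = 330.5 -1.237 -0.165 = 329.098 m.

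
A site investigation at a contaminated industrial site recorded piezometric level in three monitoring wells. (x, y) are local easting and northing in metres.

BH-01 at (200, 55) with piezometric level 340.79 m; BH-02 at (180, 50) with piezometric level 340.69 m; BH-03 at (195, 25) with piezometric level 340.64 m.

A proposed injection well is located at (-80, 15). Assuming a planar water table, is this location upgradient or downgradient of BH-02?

downgradient

Three-point gradient (reference BH-01): Δ to BH-02 = (-20, -5, -0.10), Δ to BH-03 = (-5, -30, -0.15).
∂h/∂x = +0.003913, ∂h/∂y = +0.004348 (det = 575).
Head at (-80, 15) = 340.79 + (+0.003913)·(-280) + (+0.004348)·(-40) = 339.52 m.
That is lower than the 340.69 m at BH-02, so the point is downgradient.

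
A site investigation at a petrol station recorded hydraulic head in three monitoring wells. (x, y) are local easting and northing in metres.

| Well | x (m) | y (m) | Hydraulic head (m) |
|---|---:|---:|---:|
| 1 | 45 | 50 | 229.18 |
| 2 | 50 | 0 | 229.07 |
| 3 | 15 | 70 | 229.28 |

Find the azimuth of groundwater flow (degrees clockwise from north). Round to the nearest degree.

135°

Differences from 1: to 2 (Δx, Δy, Δh) = (5, -50, -0.11); to 3 = (-30, 20, +0.10).
Solve a·Δx + b·Δy = Δh: det = 5·20 − (-30)·(-50) = -1400.
∂h/∂x = [(-0.11)·20 − (+0.10)·(-50)] / -1400 = -0.002000
∂h/∂y = [5·(+0.10) − (-30)·(-0.11)] / -1400 = +0.002000
Flow direction (−∇h) has components (+0.002000 E, -0.002000 N).
Azimuth = atan2(E, N) = atan2(+0.002000, -0.002000) = 135.0° ≈ 135°.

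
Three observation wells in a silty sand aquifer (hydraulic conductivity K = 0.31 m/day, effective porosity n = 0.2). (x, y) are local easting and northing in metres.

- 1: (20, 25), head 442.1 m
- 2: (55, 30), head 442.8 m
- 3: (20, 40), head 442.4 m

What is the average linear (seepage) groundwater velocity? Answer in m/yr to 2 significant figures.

With h = a·x + b·y + c and 1 as origin, the differences give:
  35·a + 5·b = +0.7
  0·a + 15·b = +0.3
Eliminate b (×15 and ×5, subtract): 525·a = 9.00 → a = ∂h/∂x = +0.01714
Back-substitute: b = ∂h/∂y = +0.02000.
|∇h| = √(0.01714² + 0.02000²) = 0.02634
Seepage velocity v = K·i/n = 0.31 × 0.02634 / 0.2 = 0.04083 m/day = 14.91 m/yr.

15 m/yr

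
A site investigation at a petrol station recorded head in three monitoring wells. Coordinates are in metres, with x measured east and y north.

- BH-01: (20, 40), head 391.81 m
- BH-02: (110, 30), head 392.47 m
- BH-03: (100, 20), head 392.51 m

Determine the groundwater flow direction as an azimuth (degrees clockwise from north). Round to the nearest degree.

Taking BH-01 as reference: BH-02−BH-01 = (90, -10, +0.66); BH-03−BH-01 = (80, -20, +0.70).
Determinant of the coordinate differences = 90·(-20) − 80·(-10) = -1000.
∂h/∂x = [(+0.66)·(-20) − (+0.70)·(-10)] / -1000 = +0.006200
∂h/∂y = [90·(+0.70) − 80·(+0.66)] / -1000 = -0.01020
Flow direction (−∇h) has components (-0.006200 E, +0.01020 N).
Azimuth = atan2(E, N) = atan2(-0.006200, +0.01020) = 328.7° ≈ 329°.

329°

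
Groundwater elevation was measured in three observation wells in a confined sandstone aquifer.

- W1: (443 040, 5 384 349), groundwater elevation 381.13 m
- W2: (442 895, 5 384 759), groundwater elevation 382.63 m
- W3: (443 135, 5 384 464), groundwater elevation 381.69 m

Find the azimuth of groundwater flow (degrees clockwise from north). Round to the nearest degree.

194°

Differences from W1: to W2 (Δx, Δy, Δh) = (-145, 410, +1.50); to W3 = (95, 115, +0.56).
Determinant of the coordinate differences = (-145)·115 − 95·410 = -55625.
∂h/∂x = [(+1.50)·115 − (+0.56)·410] / -55625 = +0.001027
∂h/∂y = [(-145)·(+0.56) − 95·(+1.50)] / -55625 = +0.004022
Flow direction (−∇h) has components (-0.001027 E, -0.004022 N).
Azimuth = atan2(E, N) = atan2(-0.001027, -0.004022) = 194.3° ≈ 194°.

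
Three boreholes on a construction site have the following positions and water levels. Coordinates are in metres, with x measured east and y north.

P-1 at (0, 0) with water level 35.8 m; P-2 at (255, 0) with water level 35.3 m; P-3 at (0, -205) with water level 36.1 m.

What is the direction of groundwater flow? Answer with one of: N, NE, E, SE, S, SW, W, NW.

NE

∂h/∂x = (35.3 − 35.8) / (255 − 0) = -0.001961
∂h/∂y = (36.1 − 35.8) / (-205 − 0) = -0.001463
Flow = −∇h = (+0.001961 east, +0.001463 north), which points northeast.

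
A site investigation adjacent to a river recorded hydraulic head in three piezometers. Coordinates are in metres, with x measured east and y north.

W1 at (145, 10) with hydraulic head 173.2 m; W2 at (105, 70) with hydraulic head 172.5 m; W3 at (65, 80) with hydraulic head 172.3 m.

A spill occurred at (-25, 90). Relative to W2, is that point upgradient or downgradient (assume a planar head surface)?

downgradient

Differences from W1: to W2 (Δx, Δy, Δh) = (-40, 60, -0.7); to W3 = (-80, 70, -0.9).
Determinant of the coordinate differences = (-40)·70 − (-80)·60 = 2000.
∂h/∂x = [(-0.7)·70 − (-0.9)·60] / 2000 = +0.002500
∂h/∂y = [(-40)·(-0.9) − (-80)·(-0.7)] / 2000 = -0.01000
Head at (-25, 90) = 173.2 + (+0.002500)·(-170) + (-0.01000)·(80) = 171.98 m.
That is lower than the 172.5 m at W2, so the point is downgradient.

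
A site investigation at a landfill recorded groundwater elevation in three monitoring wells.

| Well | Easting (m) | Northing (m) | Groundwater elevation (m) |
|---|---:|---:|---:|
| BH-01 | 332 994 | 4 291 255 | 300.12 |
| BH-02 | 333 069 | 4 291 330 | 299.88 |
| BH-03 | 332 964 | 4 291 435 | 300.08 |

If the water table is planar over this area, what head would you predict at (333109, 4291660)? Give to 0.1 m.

With h = a·x + b·y + c and BH-01 as origin, the differences give:
  75·a + 75·b = -0.24
  (-30)·a + 180·b = -0.04
Eliminate b (×180 and ×75, subtract): 15750·a = -40.200 → a = ∂h/∂x = -0.002552
Back-substitute: b = ∂h/∂y = -0.0006476.
h(333109, 4291660) = 300.12 + (-0.002552)·(115) + (-0.0006476)·(405) = 300.12 -0.294 -0.262 = 299.564 m.

299.6 m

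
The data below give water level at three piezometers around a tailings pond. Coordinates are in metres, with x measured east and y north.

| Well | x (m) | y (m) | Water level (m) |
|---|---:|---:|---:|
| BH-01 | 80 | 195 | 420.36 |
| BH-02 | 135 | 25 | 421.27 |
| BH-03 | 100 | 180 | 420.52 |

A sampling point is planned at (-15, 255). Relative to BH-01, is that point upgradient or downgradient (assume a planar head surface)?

Three-point gradient (reference BH-01): Δ to BH-02 = (55, -170, +0.91), Δ to BH-03 = (20, -15, +0.16).
∂h/∂x = +0.005262, ∂h/∂y = -0.003650 (det = 2575).
Head at (-15, 255) = 420.36 + (+0.005262)·(-95) + (-0.003650)·(60) = 419.64 m.
That is lower than the 420.36 m at BH-01, so the point is downgradient.

downgradient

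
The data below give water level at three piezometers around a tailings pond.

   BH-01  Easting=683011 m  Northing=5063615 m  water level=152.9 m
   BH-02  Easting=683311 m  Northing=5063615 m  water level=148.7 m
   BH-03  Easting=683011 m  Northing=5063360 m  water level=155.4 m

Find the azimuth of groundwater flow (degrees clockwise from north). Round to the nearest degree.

∂h/∂x = (148.7 − 152.9) / (683311 − 683011) = -0.01400
∂h/∂y = (155.4 − 152.9) / (5063360 − 5063615) = -0.009804
Flow direction (−∇h) has components (+0.01400 E, +0.009804 N).
Azimuth = atan2(E, N) = atan2(+0.01400, +0.009804) = 55.0° ≈ 055°.

055°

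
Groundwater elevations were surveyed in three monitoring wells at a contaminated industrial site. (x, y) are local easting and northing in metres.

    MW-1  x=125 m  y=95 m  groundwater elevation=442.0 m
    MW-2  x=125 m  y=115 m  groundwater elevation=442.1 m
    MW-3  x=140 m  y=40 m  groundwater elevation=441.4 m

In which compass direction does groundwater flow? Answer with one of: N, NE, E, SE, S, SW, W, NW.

E

Taking MW-1 as reference: MW-2−MW-1 = (0, 20, +0.1); MW-3−MW-1 = (15, -55, -0.6).
Solve a·Δx + b·Δy = Δh: det = 0·(-55) − 15·20 = -300.
∂h/∂x = [(+0.1)·(-55) − (-0.6)·20] / -300 = -0.02167
∂h/∂y = [0·(-0.6) − 15·(+0.1)] / -300 = +0.005000
Flow = −∇h = (+0.02167 east, -0.005000 north), which points east.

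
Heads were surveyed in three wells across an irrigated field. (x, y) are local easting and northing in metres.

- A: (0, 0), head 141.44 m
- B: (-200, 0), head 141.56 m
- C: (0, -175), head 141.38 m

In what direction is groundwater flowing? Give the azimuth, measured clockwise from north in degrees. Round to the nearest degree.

120°

∂h/∂x = (141.56 − 141.44) / (-200 − 0) = -0.0006000
∂h/∂y = (141.38 − 141.44) / (-175 − 0) = +0.0003429
Flow direction (−∇h) has components (+0.0006000 E, -0.0003429 N).
Azimuth = atan2(E, N) = atan2(+0.0006000, -0.0003429) = 119.7° ≈ 120°.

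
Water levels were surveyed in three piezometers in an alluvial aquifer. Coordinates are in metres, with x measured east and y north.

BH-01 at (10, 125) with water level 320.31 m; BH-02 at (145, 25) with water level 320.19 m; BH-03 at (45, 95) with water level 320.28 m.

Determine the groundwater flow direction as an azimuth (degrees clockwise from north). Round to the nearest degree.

With h = a·x + b·y + c and BH-01 as origin, the differences give:
  135·a + (-100)·b = -0.12
  35·a + (-30)·b = -0.03
Eliminate b (×(-30) and ×(-100), subtract): -550·a = 0.600 → a = ∂h/∂x = -0.001091
Back-substitute: b = ∂h/∂y = -0.0002727.
Flow direction (−∇h) has components (+0.001091 E, +0.0002727 N).
Azimuth = atan2(E, N) = atan2(+0.001091, +0.0002727) = 76.0° ≈ 076°.

076°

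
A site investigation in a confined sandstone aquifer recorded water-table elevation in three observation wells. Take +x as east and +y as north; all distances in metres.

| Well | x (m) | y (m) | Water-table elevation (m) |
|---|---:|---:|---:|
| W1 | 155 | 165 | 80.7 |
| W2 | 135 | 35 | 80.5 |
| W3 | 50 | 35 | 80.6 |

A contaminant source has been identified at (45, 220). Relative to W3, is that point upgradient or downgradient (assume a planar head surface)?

With h = a·x + b·y + c and W1 as origin, the differences give:
  (-20)·a + (-130)·b = -0.2
  (-105)·a + (-130)·b = -0.1
Eliminate b (×(-130) and ×(-130), subtract): -11050·a = 13.00 → a = ∂h/∂x = -0.001176
Back-substitute: b = ∂h/∂y = +0.001719.
Head at (45, 220) = 80.7 + (-0.001176)·(-110) + (+0.001719)·(55) = 80.92 m.
That is higher than the 80.6 m at W3, so the point is upgradient.

upgradient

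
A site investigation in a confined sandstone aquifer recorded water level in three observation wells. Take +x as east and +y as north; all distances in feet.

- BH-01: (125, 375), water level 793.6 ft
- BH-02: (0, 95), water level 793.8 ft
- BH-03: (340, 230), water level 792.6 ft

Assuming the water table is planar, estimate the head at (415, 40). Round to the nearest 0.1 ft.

792.1 ft

Differences from BH-01: to BH-02 (Δx, Δy, Δh) = (-125, -280, +0.2); to BH-03 = (215, -145, -1.0).
Solve a·Δx + b·Δy = Δh: det = (-125)·(-145) − 215·(-280) = 78325.
∂h/∂x = [(+0.2)·(-145) − (-1.0)·(-280)] / 78325 = -0.003945
∂h/∂y = [(-125)·(-1.0) − 215·(+0.2)] / 78325 = +0.001047
h(415, 40) = 793.6 + (-0.003945)·(290) + (+0.001047)·(-335) = 793.6 -1.144 -0.351 = 792.105 ft.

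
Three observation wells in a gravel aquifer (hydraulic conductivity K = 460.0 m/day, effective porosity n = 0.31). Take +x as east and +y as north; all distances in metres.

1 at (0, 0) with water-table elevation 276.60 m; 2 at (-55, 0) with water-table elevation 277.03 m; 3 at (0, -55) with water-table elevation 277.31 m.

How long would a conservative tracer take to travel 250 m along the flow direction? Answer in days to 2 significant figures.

11 days

∂h/∂x = (277.03 − 276.60) / (-55 − 0) = -0.007818
∂h/∂y = (277.31 − 276.60) / (-55 − 0) = -0.01291
|∇h| = √(-0.007818² + -0.01291²) = 0.01509
Seepage velocity v = K·i/n = 460.0 × 0.01509 / 0.31 = 22.39 m/day.
t = 250 / 22.39 = 11.17 days.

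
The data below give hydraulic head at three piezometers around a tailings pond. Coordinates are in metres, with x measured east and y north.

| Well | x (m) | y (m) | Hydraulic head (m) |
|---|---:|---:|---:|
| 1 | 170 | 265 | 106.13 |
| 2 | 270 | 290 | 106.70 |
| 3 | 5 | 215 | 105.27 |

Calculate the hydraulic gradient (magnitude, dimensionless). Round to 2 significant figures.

0.012

Differences from 1: to 2 (Δx, Δy, Δh) = (100, 25, +0.57); to 3 = (-165, -50, -0.86).
Determinant of the coordinate differences = 100·(-50) − (-165)·25 = -875.
∂h/∂x = [(+0.57)·(-50) − (-0.86)·25] / -875 = +0.008000
∂h/∂y = [100·(-0.86) − (-165)·(+0.57)] / -875 = -0.009200
|∇h| = √(0.008000² + -0.009200²) = 0.01219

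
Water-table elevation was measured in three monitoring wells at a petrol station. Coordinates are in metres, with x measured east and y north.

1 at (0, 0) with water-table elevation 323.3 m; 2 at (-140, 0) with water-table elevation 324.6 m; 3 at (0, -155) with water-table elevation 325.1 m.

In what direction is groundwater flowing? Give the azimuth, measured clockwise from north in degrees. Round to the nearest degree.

039°

∂h/∂x = (324.6 − 323.3) / (-140 − 0) = -0.009286
∂h/∂y = (325.1 − 323.3) / (-155 − 0) = -0.01161
Flow direction (−∇h) has components (+0.009286 E, +0.01161 N).
Azimuth = atan2(E, N) = atan2(+0.009286, +0.01161) = 38.6° ≈ 039°.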